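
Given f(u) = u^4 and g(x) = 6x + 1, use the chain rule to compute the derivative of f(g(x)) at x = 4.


Using the chain rule: (f(g(x)))' = f'(g(x)) * g'(x)
First, find g(4):
g(4) = 6 * 4 + 1 = 25
Next, f'(u) = 4u^3
And g'(x) = 6
So f'(g(4)) * g'(4)
= 4 * 25^3 * 6
= 4 * 15625 * 6
= 375000

375000


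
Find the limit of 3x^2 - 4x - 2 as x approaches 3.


Since polynomials are continuous, we use direct substitution.
lim(x->3) of 3x^2 - 4x - 2
= 3 * 3^2 - 4 * 3 - 2
= 27 - 12 - 2
= 13

13


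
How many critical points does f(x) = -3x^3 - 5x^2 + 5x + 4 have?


Find where f'(x) = 0:
f(x) = -3x^3 - 5x^2 + 5x + 4
f'(x) = -9x^2 - 10x + 5
This is a quadratic in x. Use the discriminant to count real roots.
Discriminant = (-10)^2 - 4 * (-9) * 5
= 100 - (-180)
= 280
Since discriminant > 0, f'(x) = 0 has 2 real solutions.
Number of critical points: 2

2


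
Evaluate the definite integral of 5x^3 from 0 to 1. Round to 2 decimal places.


Find the antiderivative of 5x^3:
F(x) = 5/4 * x^4
Apply the Fundamental Theorem of Calculus:
F(1) - F(0)
= 5/4 * 1^4 - 5/4 * 0^4
= 5/4 * (1 - 0)
= 5/4 * 1
= 5/4 = 1.25

1.25


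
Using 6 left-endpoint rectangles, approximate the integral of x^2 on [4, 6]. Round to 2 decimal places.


Left Riemann sum uses left endpoints of each subinterval.
Interval: [4, 6], n = 6
dx = (6 - 4) / 6 = 1/3
Left endpoints: [4, 13/3, 14/3, 5, 16/3, 17/3]
f values: [16, 169/9, 196/9, 25, 256/9, 289/9]
Sum = dx * (sum of f values)
= 1/3 * 1279/9
= 1279/27 ≈ 47.37

47.37


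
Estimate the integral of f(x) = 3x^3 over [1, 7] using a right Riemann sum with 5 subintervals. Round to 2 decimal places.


Right Riemann sum uses right endpoints of each subinterval.
Interval: [1, 7], n = 5
dx = (7 - 1) / 5 = 6/5
Right endpoints: [11/5, 17/5, 23/5, 29/5, 7]
f values: [3993/125, 14739/125, 36501/125, 73167/125, 1029]
Sum = dx * (sum of f values)
= 6/5 * 10281/5
= 61686/25 = 2467.44

2467.44


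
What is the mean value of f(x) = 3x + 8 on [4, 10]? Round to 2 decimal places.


Average value = 1/(b-a) * integral from a to b of f(x) dx
First compute the integral of 3x + 8:
F(x) = (3/2)x^2 + 8x
F(10) = 3/2 * 100 + 8 * 10 = 230
F(4) = 3/2 * 16 + 8 * 4 = 56
Integral = 230 - 56 = 174
Average = 174 / (10 - 4) = 174 / 6
= 29 = 29.00

29.00


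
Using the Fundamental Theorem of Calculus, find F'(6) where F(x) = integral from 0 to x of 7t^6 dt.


By the Fundamental Theorem of Calculus (Part 1):
If F(x) = integral from 0 to x of f(t) dt, then F'(x) = f(x)
Here f(t) = 7t^6
So F'(x) = 7x^6
Evaluate at x = 6:
F'(6) = 7 * 6^6
= 7 * 46656
= 326592

326592


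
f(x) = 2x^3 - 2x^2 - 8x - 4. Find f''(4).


First derivative:
f'(x) = 6x^2 - 4x - 8
Second derivative:
f''(x) = 12x - 4
Substitute x = 4:
f''(4) = 12 * 4 - 4
= 48 - 4
= 44

44


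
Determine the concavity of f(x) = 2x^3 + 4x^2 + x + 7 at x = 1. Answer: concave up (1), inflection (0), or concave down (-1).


Concavity is determined by the sign of f''(x).
f(x) = 2x^3 + 4x^2 + x + 7
f'(x) = 6x^2 + 8x + 1
f''(x) = 12x + 8
f''(1) = 12 * 1 + 8
= 12 + 8
= 20
Since f''(1) > 0, the function is concave up (1)

1


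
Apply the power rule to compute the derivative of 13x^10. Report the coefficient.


We apply the power rule: d/dx [ax^n] = a*n * x^(n-1)
d/dx [13x^10]
= 13 * 10 * x^(10-1)
= 130x^9
The coefficient is 130

130


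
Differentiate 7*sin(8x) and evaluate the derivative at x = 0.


Apply the chain rule to differentiate 7*sin(8x):
d/dx [7*sin(8x)]
= 7 * cos(8x) * d/dx(8x)
= 7 * 8 * cos(8x)
= 56 * cos(8x)
Evaluate at x = 0:
= 56 * cos(0)
= 56 * 1
= 56

56


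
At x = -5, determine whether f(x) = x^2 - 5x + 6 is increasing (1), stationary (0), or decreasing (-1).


Compute f'(x) to determine behavior:
f'(x) = 2x - 5
f'(-5) = 2 * (-5) - 5
= -10 - 5
= -15
Since f'(-5) < 0, the function is decreasing (-1)

-1


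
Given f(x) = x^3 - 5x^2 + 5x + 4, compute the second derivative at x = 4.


First derivative:
f'(x) = 3x^2 - 10x + 5
Second derivative:
f''(x) = 6x - 10
Substitute x = 4:
f''(4) = 6 * 4 - 10
= 24 - 10
= 14

14


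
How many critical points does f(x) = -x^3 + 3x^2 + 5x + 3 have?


Find where f'(x) = 0:
f(x) = -x^3 + 3x^2 + 5x + 3
f'(x) = -3x^2 + 6x + 5
This is a quadratic in x. Use the discriminant to count real roots.
Discriminant = (6)^2 - 4 * (-3) * 5
= 36 - (-60)
= 96
Since discriminant > 0, f'(x) = 0 has 2 real solutions.
Number of critical points: 2

2


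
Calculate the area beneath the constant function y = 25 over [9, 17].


The area under a constant function y = 25 is a rectangle.
Width = 17 - 9 = 8
Height = 25
Area = width * height
= 8 * 25
= 200

200


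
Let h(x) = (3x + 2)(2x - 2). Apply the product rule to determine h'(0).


Let u(x) = 3x + 2 and v(x) = 2x - 2
u'(x) = 3
v'(x) = 2
Product rule: h'(x) = u'(x)*v(x) + u(x)*v'(x)
= 3 * (2x - 2) + (3x + 2) * 2
At x = 0:
u(0) = 3 * 0 + 2 = 2
v(0) = 2 * 0 - 2 = -2
h'(0) = 3 * (-2) + 2 * 2
= -6 + 4
= -2

-2


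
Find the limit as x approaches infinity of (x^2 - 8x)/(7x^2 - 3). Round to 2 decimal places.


For limits at infinity with equal-degree polynomials,
we compare leading coefficients.
Numerator leading term: x^2
Denominator leading term: 7x^2
Divide both by x^2:
lim = (1 - 8/x) / (7 - 3/x^2)
As x -> infinity, the 1/x and 1/x^2 terms vanish:
= 1/7 ≈ 0.14

0.14


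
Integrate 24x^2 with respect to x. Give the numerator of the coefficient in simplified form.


Apply the power rule for integration:
integral of ax^n dx = a/(n+1) * x^(n+1) + C
integral of 24x^2 dx
= 24/3 * x^3 + C
= 8 * x^3 + C
The coefficient in lowest terms is 8 = 8/1, so its numerator is 8

8


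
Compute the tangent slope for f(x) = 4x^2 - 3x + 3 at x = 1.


The slope of the tangent line equals f'(x) at the point.
f(x) = 4x^2 - 3x + 3
f'(x) = 8x - 3
At x = 1:
f'(1) = 8 * 1 - 3
= 8 - 3
= 5

5


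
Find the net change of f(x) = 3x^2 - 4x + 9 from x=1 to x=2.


Net change = f(b) - f(a)
f(x) = 3x^2 - 4x + 9
Compute f(2):
f(2) = 3 * 2^2 - 4 * 2 + 9
= 12 - 8 + 9
= 13
Compute f(1):
f(1) = 3 * 1^2 - 4 * 1 + 9
= 3 - 4 + 9
= 8
Net change = 13 - 8 = 5

5


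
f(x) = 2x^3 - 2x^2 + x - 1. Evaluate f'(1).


Differentiate f(x) = 2x^3 - 2x^2 + x - 1 term by term:
f'(x) = 6x^2 - 4x + 1
Substitute x = 1:
f'(1) = 6 * 1^2 - 4 * 1 + 1
= 6 - 4 + 1
= 3

3


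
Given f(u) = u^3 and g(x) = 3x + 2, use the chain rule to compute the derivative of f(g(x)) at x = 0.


Using the chain rule: (f(g(x)))' = f'(g(x)) * g'(x)
First, find g(0):
g(0) = 3 * 0 + 2 = 2
Next, f'(u) = 3u^2
And g'(x) = 3
So f'(g(0)) * g'(0)
= 3 * 2^2 * 3
= 3 * 4 * 3
= 36

36


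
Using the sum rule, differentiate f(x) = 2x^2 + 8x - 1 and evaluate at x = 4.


Differentiate term by term using power and sum rules:
f(x) = 2x^2 + 8x - 1
f'(x) = 4x + 8
Substitute x = 4:
f'(4) = 4 * 4 + 8
= 16 + 8
= 24

24


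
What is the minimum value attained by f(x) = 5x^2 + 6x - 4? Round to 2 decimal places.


For a quadratic f(x) = ax^2 + bx + c with a > 0, the minimum is at the vertex.
Vertex x-coordinate: x = -b/(2a)
x = -(6) / (2 * 5)
x = -6/10 = -3/5
Substitute back to find the minimum value:
f(-3/5) = 5 * (-3/5)^2 + 6 * (-3/5) - 4
= 9/5 - 18/5 - 4
= -29/5 = -5.80

-5.80


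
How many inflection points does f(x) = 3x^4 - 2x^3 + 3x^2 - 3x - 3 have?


Inflection points occur where f''(x) = 0 and concavity changes.
f(x) = 3x^4 - 2x^3 + 3x^2 - 3x - 3
f'(x) = 12x^3 - 6x^2 + 6x - 3
f''(x) = 36x^2 - 12x + 6
This is a quadratic in x. Use the discriminant to count real roots.
Discriminant = (-12)^2 - 4 * 36 * 6
= 144 - 864
= -720
Since discriminant < 0, f''(x) = 0 has no real solutions.
Number of inflection points: 0

0


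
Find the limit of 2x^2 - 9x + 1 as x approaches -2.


Since polynomials are continuous, we use direct substitution.
lim(x->-2) of 2x^2 - 9x + 1
= 2 * (-2)^2 - 9 * (-2) + 1
= 8 + 18 + 1
= 27

27


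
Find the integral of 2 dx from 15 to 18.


The integral of a constant k over [a, b] equals k * (b - a).
integral from 15 to 18 of 2 dx
= 2 * (18 - 15)
= 2 * 3
= 6

6


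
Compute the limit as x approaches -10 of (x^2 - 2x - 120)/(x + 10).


Direct substitution gives 0/0, so we factor the numerator.
Factor: (x^2 - 2x - 120) = (x + 10)(x - 12)
Cancel the common factor (x + 10):
(x^2 - 2x - 120)/(x + 10) = (x - 12)
Now substitute x = -10:
= (-10) - (12) = -22

-22


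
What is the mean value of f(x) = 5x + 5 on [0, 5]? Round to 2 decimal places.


Average value = 1/(b-a) * integral from a to b of f(x) dx
First compute the integral of 5x + 5:
F(x) = (5/2)x^2 + 5x
F(5) = 5/2 * 25 + 5 * 5 = 175/2
F(0) = 5/2 * 0 + 5 * 0 = 0
Integral = 175/2 - 0 = 175/2
Average = (175/2) / (5 - 0) = (175/2) / 5
= 35/2 = 17.50

17.50


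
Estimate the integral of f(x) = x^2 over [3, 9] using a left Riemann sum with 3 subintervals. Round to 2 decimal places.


Left Riemann sum uses left endpoints of each subinterval.
Interval: [3, 9], n = 3
dx = (9 - 3) / 3 = 2
Left endpoints: [3, 5, 7]
f values: [9, 25, 49]
Sum = dx * (sum of f values)
= 2 * 83
= 166 = 166.00

166.00


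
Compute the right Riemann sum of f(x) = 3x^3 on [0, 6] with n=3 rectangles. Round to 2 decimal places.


Right Riemann sum uses right endpoints of each subinterval.
Interval: [0, 6], n = 3
dx = (6 - 0) / 3 = 2
Right endpoints: [2, 4, 6]
f values: [24, 192, 648]
Sum = dx * (sum of f values)
= 2 * 864
= 1728 = 1728.00

1728.00


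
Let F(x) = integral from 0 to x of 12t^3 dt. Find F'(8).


By the Fundamental Theorem of Calculus (Part 1):
If F(x) = integral from 0 to x of f(t) dt, then F'(x) = f(x)
Here f(t) = 12t^3
So F'(x) = 12x^3
Evaluate at x = 8:
F'(8) = 12 * 8^3
= 12 * 512
= 6144

6144


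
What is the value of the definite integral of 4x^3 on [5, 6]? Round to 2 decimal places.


Find the antiderivative of 4x^3:
F(x) = 4/4 * x^4
Apply the Fundamental Theorem of Calculus:
F(6) - F(5)
= 4/4 * 6^4 - 4/4 * 5^4
= 4/4 * (1296 - 625)
= 4/4 * 671
= 671 = 671.00

671.00


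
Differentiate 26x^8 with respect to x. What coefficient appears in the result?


We apply the power rule: d/dx [ax^n] = a*n * x^(n-1)
d/dx [26x^8]
= 26 * 8 * x^(8-1)
= 208x^7
The coefficient is 208

208


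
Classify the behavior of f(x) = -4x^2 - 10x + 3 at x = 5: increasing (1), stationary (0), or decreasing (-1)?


Compute f'(x) to determine behavior:
f'(x) = -8x - 10
f'(5) = -8 * 5 - 10
= -40 - 10
= -50
Since f'(5) < 0, the function is decreasing (-1)

-1


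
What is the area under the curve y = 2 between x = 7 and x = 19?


The area under a constant function y = 2 is a rectangle.
Width = 19 - 7 = 12
Height = 2
Area = width * height
= 12 * 2
= 24

24


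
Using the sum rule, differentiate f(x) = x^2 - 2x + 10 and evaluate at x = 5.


Differentiate term by term using power and sum rules:
f(x) = x^2 - 2x + 10
f'(x) = 2x - 2
Substitute x = 5:
f'(5) = 2 * 5 - 2
= 10 - 2
= 8

8


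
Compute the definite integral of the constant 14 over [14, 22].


The integral of a constant k over [a, b] equals k * (b - a).
integral from 14 to 22 of 14 dx
= 14 * (22 - 14)
= 14 * 8
= 112

112


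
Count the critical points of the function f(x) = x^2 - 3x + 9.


Find where f'(x) = 0:
f'(x) = 2x - 3
Set f'(x) = 0:
2x - 3 = 0
x = 3 / 2 = 3/2
This is a linear equation in x, so there is exactly one solution.
Number of critical points: 1

1


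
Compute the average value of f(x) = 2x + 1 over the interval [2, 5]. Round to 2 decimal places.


Average value = 1/(b-a) * integral from a to b of f(x) dx
First compute the integral of 2x + 1:
F(x) = x^2 + x
F(5) = 1 * 25 + 1 * 5 = 30
F(2) = 1 * 4 + 1 * 2 = 6
Integral = 30 - 6 = 24
Average = 24 / (5 - 2) = 24 / 3
= 8 = 8.00

8.00


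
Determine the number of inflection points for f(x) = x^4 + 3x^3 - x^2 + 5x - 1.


Inflection points occur where f''(x) = 0 and concavity changes.
f(x) = x^4 + 3x^3 - x^2 + 5x - 1
f'(x) = 4x^3 + 9x^2 - 2x + 5
f''(x) = 12x^2 + 18x - 2
This is a quadratic in x. Use the discriminant to count real roots.
Discriminant = (18)^2 - 4 * 12 * (-2)
= 324 - (-96)
= 420
Since discriminant > 0, f''(x) = 0 has 2 distinct real solutions.
A quadratic with two distinct real roots changes sign at each root, so concavity changes at both.
Number of inflection points: 2

2


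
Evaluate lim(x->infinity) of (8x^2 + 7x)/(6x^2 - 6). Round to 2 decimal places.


For limits at infinity with equal-degree polynomials,
we compare leading coefficients.
Numerator leading term: 8x^2
Denominator leading term: 6x^2
Divide both by x^2:
lim = (8 + 7/x) / (6 - 6/x^2)
As x -> infinity, the 1/x and 1/x^2 terms vanish:
= 8/6 = 4/3 ≈ 1.33

1.33


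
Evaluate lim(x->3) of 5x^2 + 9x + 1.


Since polynomials are continuous, we use direct substitution.
lim(x->3) of 5x^2 + 9x + 1
= 5 * 3^2 + 9 * 3 + 1
= 45 + 27 + 1
= 73

73


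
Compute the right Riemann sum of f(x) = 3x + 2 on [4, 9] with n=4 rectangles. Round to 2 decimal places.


Right Riemann sum uses right endpoints of each subinterval.
Interval: [4, 9], n = 4
dx = (9 - 4) / 4 = 5/4
Right endpoints: [21/4, 13/2, 31/4, 9]
f values: [71/4, 43/2, 101/4, 29]
Sum = dx * (sum of f values)
= 5/4 * 187/2
= 935/8 ≈ 116.88

116.88


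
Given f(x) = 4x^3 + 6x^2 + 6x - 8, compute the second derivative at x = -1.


First derivative:
f'(x) = 12x^2 + 12x + 6
Second derivative:
f''(x) = 24x + 12
Substitute x = -1:
f''(-1) = 24 * (-1) + 12
= -24 + 12
= -12

-12


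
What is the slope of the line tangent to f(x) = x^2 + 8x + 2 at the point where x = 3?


The slope of the tangent line equals f'(x) at the point.
f(x) = x^2 + 8x + 2
f'(x) = 2x + 8
At x = 3:
f'(3) = 2 * 3 + 8
= 6 + 8
= 14

14


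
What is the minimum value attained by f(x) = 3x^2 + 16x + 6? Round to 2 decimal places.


For a quadratic f(x) = ax^2 + bx + c with a > 0, the minimum is at the vertex.
Vertex x-coordinate: x = -b/(2a)
x = -(16) / (2 * 3)
x = -16/6 = -8/3
Substitute back to find the minimum value:
f(-8/3) = 3 * (-8/3)^2 + 16 * (-8/3) + 6
= 64/3 - 128/3 + 6
= -46/3 ≈ -15.33

-15.33


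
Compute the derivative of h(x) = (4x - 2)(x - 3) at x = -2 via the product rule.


Let u(x) = 4x - 2 and v(x) = x - 3
u'(x) = 4
v'(x) = 1
Product rule: h'(x) = u'(x)*v(x) + u(x)*v'(x)
= 4 * (x - 3) + (4x - 2) * 1
At x = -2:
u(-2) = 4 * (-2) - 2 = -10
v(-2) = 1 * (-2) - 3 = -5
h'(-2) = 4 * (-5) + (-10) * 1
= -20 - 10
= -30

-30


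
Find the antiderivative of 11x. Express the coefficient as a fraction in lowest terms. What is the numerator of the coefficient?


Apply the power rule for integration:
integral of ax^n dx = a/(n+1) * x^(n+1) + C
integral of 11x dx
= 11/2 * x^2 + C
The coefficient in lowest terms is 11/2, and its numerator is 11

11


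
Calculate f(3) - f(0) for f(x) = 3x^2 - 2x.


Net change = f(b) - f(a)
f(x) = 3x^2 - 2x
Compute f(3):
f(3) = 3 * 3^2 - 2 * 3 + 0
= 27 - 6 + 0
= 21
Compute f(0):
f(0) = 3 * 0^2 - 2 * 0 + 0
= 0 + 0 + 0
= 0
Net change = 21 - 0 = 21

21


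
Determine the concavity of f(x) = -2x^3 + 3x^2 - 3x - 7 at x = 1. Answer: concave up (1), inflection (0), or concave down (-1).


Concavity is determined by the sign of f''(x).
f(x) = -2x^3 + 3x^2 - 3x - 7
f'(x) = -6x^2 + 6x - 3
f''(x) = -12x + 6
f''(1) = -12 * 1 + 6
= -12 + 6
= -6
Since f''(1) < 0, the function is concave down (-1)

-1


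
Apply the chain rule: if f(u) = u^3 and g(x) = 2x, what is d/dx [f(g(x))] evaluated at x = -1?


Using the chain rule: (f(g(x)))' = f'(g(x)) * g'(x)
First, find g(-1):
g(-1) = 2 * (-1) + 0 = -2
Next, f'(u) = 3u^2
And g'(x) = 2
So f'(g(-1)) * g'(-1)
= 3 * (-2)^2 * 2
= 3 * 4 * 2
= 24

24


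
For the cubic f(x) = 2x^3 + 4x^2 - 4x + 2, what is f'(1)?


Differentiate f(x) = 2x^3 + 4x^2 - 4x + 2 term by term:
f'(x) = 6x^2 + 8x - 4
Substitute x = 1:
f'(1) = 6 * 1^2 + 8 * 1 - 4
= 6 + 8 - 4
= 10

10


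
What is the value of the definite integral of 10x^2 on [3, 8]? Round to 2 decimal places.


Find the antiderivative of 10x^2:
F(x) = 10/3 * x^3
Apply the Fundamental Theorem of Calculus:
F(8) - F(3)
= 10/3 * 8^3 - 10/3 * 3^3
= 10/3 * (512 - 27)
= 10/3 * 485
= 4850/3 ≈ 1616.67

1616.67


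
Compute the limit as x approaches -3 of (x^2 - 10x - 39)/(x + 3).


Direct substitution gives 0/0, so we factor the numerator.
Factor: (x^2 - 10x - 39) = (x + 3)(x - 13)
Cancel the common factor (x + 3):
(x^2 - 10x - 39)/(x + 3) = (x - 13)
Now substitute x = -3:
= (-3) - (13) = -16

-16


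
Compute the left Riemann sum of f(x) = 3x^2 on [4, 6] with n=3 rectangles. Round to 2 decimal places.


Left Riemann sum uses left endpoints of each subinterval.
Interval: [4, 6], n = 3
dx = (6 - 4) / 3 = 2/3
Left endpoints: [4, 14/3, 16/3]
f values: [48, 196/3, 256/3]
Sum = dx * (sum of f values)
= 2/3 * 596/3
= 1192/9 ≈ 132.44

132.44


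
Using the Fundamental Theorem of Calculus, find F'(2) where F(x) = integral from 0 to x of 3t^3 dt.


By the Fundamental Theorem of Calculus (Part 1):
If F(x) = integral from 0 to x of f(t) dt, then F'(x) = f(x)
Here f(t) = 3t^3
So F'(x) = 3x^3
Evaluate at x = 2:
F'(2) = 3 * 2^3
= 3 * 8
= 24

24


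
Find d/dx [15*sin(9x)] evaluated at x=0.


Apply the chain rule to differentiate 15*sin(9x):
d/dx [15*sin(9x)]
= 15 * cos(9x) * d/dx(9x)
= 15 * 9 * cos(9x)
= 135 * cos(9x)
Evaluate at x = 0:
= 135 * cos(0)
= 135 * 1
= 135

135


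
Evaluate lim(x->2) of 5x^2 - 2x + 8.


Since polynomials are continuous, we use direct substitution.
lim(x->2) of 5x^2 - 2x + 8
= 5 * 2^2 - 2 * 2 + 8
= 20 - 4 + 8
= 24

24


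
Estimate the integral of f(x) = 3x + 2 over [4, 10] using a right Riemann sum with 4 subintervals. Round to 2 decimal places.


Right Riemann sum uses right endpoints of each subinterval.
Interval: [4, 10], n = 4
dx = (10 - 4) / 4 = 3/2
Right endpoints: [11/2, 7, 17/2, 10]
f values: [37/2, 23, 55/2, 32]
Sum = dx * (sum of f values)
= 3/2 * 101
= 303/2 = 151.50

151.50


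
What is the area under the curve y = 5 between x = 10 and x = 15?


The area under a constant function y = 5 is a rectangle.
Width = 15 - 10 = 5
Height = 5
Area = width * height
= 5 * 5
= 25

25


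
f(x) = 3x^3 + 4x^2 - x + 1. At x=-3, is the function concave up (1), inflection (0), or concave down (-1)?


Concavity is determined by the sign of f''(x).
f(x) = 3x^3 + 4x^2 - x + 1
f'(x) = 9x^2 + 8x - 1
f''(x) = 18x + 8
f''(-3) = 18 * (-3) + 8
= -54 + 8
= -46
Since f''(-3) < 0, the function is concave down (-1)

-1


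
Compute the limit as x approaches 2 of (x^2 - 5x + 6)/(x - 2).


Direct substitution gives 0/0, so we factor the numerator.
Factor: (x^2 - 5x + 6) = (x - 2)(x - 3)
Cancel the common factor (x - 2):
(x^2 - 5x + 6)/(x - 2) = (x - 3)
Now substitute x = 2:
= (2) - (3) = -1

-1


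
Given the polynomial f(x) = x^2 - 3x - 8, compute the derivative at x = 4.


Differentiate term by term using power and sum rules:
f(x) = x^2 - 3x - 8
f'(x) = 2x - 3
Substitute x = 4:
f'(4) = 2 * 4 - 3
= 8 - 3
= 5

5


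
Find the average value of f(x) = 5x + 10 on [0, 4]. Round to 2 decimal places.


Average value = 1/(b-a) * integral from a to b of f(x) dx
First compute the integral of 5x + 10:
F(x) = (5/2)x^2 + 10x
F(4) = 5/2 * 16 + 10 * 4 = 80
F(0) = 5/2 * 0 + 10 * 0 = 0
Integral = 80 - 0 = 80
Average = 80 / (4 - 0) = 80 / 4
= 20 = 20.00

20.00


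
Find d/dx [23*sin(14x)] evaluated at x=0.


Apply the chain rule to differentiate 23*sin(14x):
d/dx [23*sin(14x)]
= 23 * cos(14x) * d/dx(14x)
= 23 * 14 * cos(14x)
= 322 * cos(14x)
Evaluate at x = 0:
= 322 * cos(0)
= 322 * 1
= 322

322


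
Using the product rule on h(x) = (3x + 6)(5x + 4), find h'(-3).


Let u(x) = 3x + 6 and v(x) = 5x + 4
u'(x) = 3
v'(x) = 5
Product rule: h'(x) = u'(x)*v(x) + u(x)*v'(x)
= 3 * (5x + 4) + (3x + 6) * 5
At x = -3:
u(-3) = 3 * (-3) + 6 = -3
v(-3) = 5 * (-3) + 4 = -11
h'(-3) = 3 * (-11) + (-3) * 5
= -33 - 15
= -48

-48


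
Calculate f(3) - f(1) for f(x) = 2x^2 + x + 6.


Net change = f(b) - f(a)
f(x) = 2x^2 + x + 6
Compute f(3):
f(3) = 2 * 3^2 + 1 * 3 + 6
= 18 + 3 + 6
= 27
Compute f(1):
f(1) = 2 * 1^2 + 1 * 1 + 6
= 2 + 1 + 6
= 9
Net change = 27 - 9 = 18

18


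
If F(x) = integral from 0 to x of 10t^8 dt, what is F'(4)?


By the Fundamental Theorem of Calculus (Part 1):
If F(x) = integral from 0 to x of f(t) dt, then F'(x) = f(x)
Here f(t) = 10t^8
So F'(x) = 10x^8
Evaluate at x = 4:
F'(4) = 10 * 4^8
= 10 * 65536
= 655360

655360


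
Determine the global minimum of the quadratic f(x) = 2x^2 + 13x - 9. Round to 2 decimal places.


For a quadratic f(x) = ax^2 + bx + c with a > 0, the minimum is at the vertex.
Vertex x-coordinate: x = -b/(2a)
x = -(13) / (2 * 2)
x = -13/4
Substitute back to find the minimum value:
f(-13/4) = 2 * (-13/4)^2 + 13 * (-13/4) - 9
= 169/8 - 169/4 - 9
= -241/8 ≈ -30.13

-30.13


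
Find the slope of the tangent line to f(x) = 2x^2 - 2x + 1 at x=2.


The slope of the tangent line equals f'(x) at the point.
f(x) = 2x^2 - 2x + 1
f'(x) = 4x - 2
At x = 2:
f'(2) = 4 * 2 - 2
= 8 - 2
= 6

6


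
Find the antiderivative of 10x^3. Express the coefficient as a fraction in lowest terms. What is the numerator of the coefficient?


Apply the power rule for integration:
integral of ax^n dx = a/(n+1) * x^(n+1) + C
integral of 10x^3 dx
= 10/4 * x^4 + C
= 5/2 * x^4 + C
The coefficient in lowest terms is 5/2, and its numerator is 5

5


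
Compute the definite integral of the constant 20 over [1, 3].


The integral of a constant k over [a, b] equals k * (b - a).
integral from 1 to 3 of 20 dx
= 20 * (3 - 1)
= 20 * 2
= 40

40


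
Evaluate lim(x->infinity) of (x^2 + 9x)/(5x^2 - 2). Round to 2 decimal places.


For limits at infinity with equal-degree polynomials,
we compare leading coefficients.
Numerator leading term: x^2
Denominator leading term: 5x^2
Divide both by x^2:
lim = (1 + 9/x) / (5 - 2/x^2)
As x -> infinity, the 1/x and 1/x^2 terms vanish:
= 1/5 = 0.20

0.20


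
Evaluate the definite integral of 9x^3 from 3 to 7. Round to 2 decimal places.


Find the antiderivative of 9x^3:
F(x) = 9/4 * x^4
Apply the Fundamental Theorem of Calculus:
F(7) - F(3)
= 9/4 * 7^4 - 9/4 * 3^4
= 9/4 * (2401 - 81)
= 9/4 * 2320
= 5220 = 5220.00

5220.00


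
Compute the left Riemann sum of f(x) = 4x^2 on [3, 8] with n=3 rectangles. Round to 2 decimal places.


Left Riemann sum uses left endpoints of each subinterval.
Interval: [3, 8], n = 3
dx = (8 - 3) / 3 = 5/3
Left endpoints: [3, 14/3, 19/3]
f values: [36, 784/9, 1444/9]
Sum = dx * (sum of f values)
= 5/3 * 2552/9
= 12760/27 ≈ 472.59

472.59


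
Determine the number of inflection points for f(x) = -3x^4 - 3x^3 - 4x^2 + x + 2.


Inflection points occur where f''(x) = 0 and concavity changes.
f(x) = -3x^4 - 3x^3 - 4x^2 + x + 2
f'(x) = -12x^3 - 9x^2 - 8x + 1
f''(x) = -36x^2 - 18x - 8
This is a quadratic in x. Use the discriminant to count real roots.
Discriminant = (-18)^2 - 4 * (-36) * (-8)
= 324 - 1152
= -828
Since discriminant < 0, f''(x) = 0 has no real solutions.
Number of inflection points: 0

0


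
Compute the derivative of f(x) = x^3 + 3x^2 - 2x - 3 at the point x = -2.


Differentiate f(x) = x^3 + 3x^2 - 2x - 3 term by term:
f'(x) = 3x^2 + 6x - 2
Substitute x = -2:
f'(-2) = 3 * (-2)^2 + 6 * (-2) - 2
= 12 - 12 - 2
= -2

-2


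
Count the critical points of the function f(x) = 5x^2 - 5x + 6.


Find where f'(x) = 0:
f'(x) = 10x - 5
Set f'(x) = 0:
10x - 5 = 0
x = 5 / 10 = 1/2
This is a linear equation in x, so there is exactly one solution.
Number of critical points: 1

1


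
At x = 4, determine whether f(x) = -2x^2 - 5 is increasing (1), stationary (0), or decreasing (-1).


Compute f'(x) to determine behavior:
f'(x) = -4x
f'(4) = -4 * 4 + 0
= -16 + 0
= -16
Since f'(4) < 0, the function is decreasing (-1)

-1


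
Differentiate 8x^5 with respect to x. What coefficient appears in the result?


We apply the power rule: d/dx [ax^n] = a*n * x^(n-1)
d/dx [8x^5]
= 8 * 5 * x^(5-1)
= 40x^4
The coefficient is 40

40


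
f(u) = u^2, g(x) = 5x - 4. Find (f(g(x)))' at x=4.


Using the chain rule: (f(g(x)))' = f'(g(x)) * g'(x)
First, find g(4):
g(4) = 5 * 4 - 4 = 16
Next, f'(u) = 2u
And g'(x) = 5
So f'(g(4)) * g'(4)
= 2 * 16 * 5
= 160

160


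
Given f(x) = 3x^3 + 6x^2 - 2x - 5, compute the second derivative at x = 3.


First derivative:
f'(x) = 9x^2 + 12x - 2
Second derivative:
f''(x) = 18x + 12
Substitute x = 3:
f''(3) = 18 * 3 + 12
= 54 + 12
= 66

66


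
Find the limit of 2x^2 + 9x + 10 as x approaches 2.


Since polynomials are continuous, we use direct substitution.
lim(x->2) of 2x^2 + 9x + 10
= 2 * 2^2 + 9 * 2 + 10
= 8 + 18 + 10
= 36

36


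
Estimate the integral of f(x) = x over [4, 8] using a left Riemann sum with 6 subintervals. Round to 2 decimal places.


Left Riemann sum uses left endpoints of each subinterval.
Interval: [4, 8], n = 6
dx = (8 - 4) / 6 = 2/3
Left endpoints: [4, 14/3, 16/3, 6, 20/3, 22/3]
f values: [4, 14/3, 16/3, 6, 20/3, 22/3]
Sum = dx * (sum of f values)
= 2/3 * 34
= 68/3 ≈ 22.67

22.67


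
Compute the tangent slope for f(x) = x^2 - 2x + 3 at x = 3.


The slope of the tangent line equals f'(x) at the point.
f(x) = x^2 - 2x + 3
f'(x) = 2x - 2
At x = 3:
f'(3) = 2 * 3 - 2
= 6 - 2
= 4

4


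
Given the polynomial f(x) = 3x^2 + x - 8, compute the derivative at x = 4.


Differentiate term by term using power and sum rules:
f(x) = 3x^2 + x - 8
f'(x) = 6x + 1
Substitute x = 4:
f'(4) = 6 * 4 + 1
= 24 + 1
= 25

25


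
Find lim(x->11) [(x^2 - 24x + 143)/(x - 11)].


Direct substitution gives 0/0, so we factor the numerator.
Factor: (x^2 - 24x + 143) = (x - 11)(x - 13)
Cancel the common factor (x - 11):
(x^2 - 24x + 143)/(x - 11) = (x - 13)
Now substitute x = 11:
= (11) - (13) = -2

-2


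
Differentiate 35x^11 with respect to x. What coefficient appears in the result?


We apply the power rule: d/dx [ax^n] = a*n * x^(n-1)
d/dx [35x^11]
= 35 * 11 * x^(11-1)
= 385x^10
The coefficient is 385

385


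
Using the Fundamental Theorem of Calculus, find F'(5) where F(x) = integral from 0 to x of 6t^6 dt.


By the Fundamental Theorem of Calculus (Part 1):
If F(x) = integral from 0 to x of f(t) dt, then F'(x) = f(x)
Here f(t) = 6t^6
So F'(x) = 6x^6
Evaluate at x = 5:
F'(5) = 6 * 5^6
= 6 * 15625
= 93750

93750


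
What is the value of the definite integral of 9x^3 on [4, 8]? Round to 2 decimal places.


Find the antiderivative of 9x^3:
F(x) = 9/4 * x^4
Apply the Fundamental Theorem of Calculus:
F(8) - F(4)
= 9/4 * 8^4 - 9/4 * 4^4
= 9/4 * (4096 - 256)
= 9/4 * 3840
= 8640 = 8640.00

8640.00


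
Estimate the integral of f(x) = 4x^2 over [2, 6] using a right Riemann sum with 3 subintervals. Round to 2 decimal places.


Right Riemann sum uses right endpoints of each subinterval.
Interval: [2, 6], n = 3
dx = (6 - 2) / 3 = 4/3
Right endpoints: [10/3, 14/3, 6]
f values: [400/9, 784/9, 144]
Sum = dx * (sum of f values)
= 4/3 * 2480/9
= 9920/27 ≈ 367.41

367.41


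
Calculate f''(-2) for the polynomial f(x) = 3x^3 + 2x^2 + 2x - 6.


First derivative:
f'(x) = 9x^2 + 4x + 2
Second derivative:
f''(x) = 18x + 4
Substitute x = -2:
f''(-2) = 18 * (-2) + 4
= -36 + 4
= -32

-32


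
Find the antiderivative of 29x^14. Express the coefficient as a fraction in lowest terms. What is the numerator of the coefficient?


Apply the power rule for integration:
integral of ax^n dx = a/(n+1) * x^(n+1) + C
integral of 29x^14 dx
= 29/15 * x^15 + C
The coefficient in lowest terms is 29/15, and its numerator is 29

29


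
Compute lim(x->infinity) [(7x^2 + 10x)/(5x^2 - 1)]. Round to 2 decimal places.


For limits at infinity with equal-degree polynomials,
we compare leading coefficients.
Numerator leading term: 7x^2
Denominator leading term: 5x^2
Divide both by x^2:
lim = (7 + 10/x) / (5 - 1/x^2)
As x -> infinity, the 1/x and 1/x^2 terms vanish:
= 7/5 = 1.40

1.40


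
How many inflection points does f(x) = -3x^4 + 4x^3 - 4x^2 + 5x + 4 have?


Inflection points occur where f''(x) = 0 and concavity changes.
f(x) = -3x^4 + 4x^3 - 4x^2 + 5x + 4
f'(x) = -12x^3 + 12x^2 - 8x + 5
f''(x) = -36x^2 + 24x - 8
This is a quadratic in x. Use the discriminant to count real roots.
Discriminant = (24)^2 - 4 * (-36) * (-8)
= 576 - 1152
= -576
Since discriminant < 0, f''(x) = 0 has no real solutions.
Number of inflection points: 0

0


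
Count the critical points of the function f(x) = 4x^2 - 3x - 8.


Find where f'(x) = 0:
f'(x) = 8x - 3
Set f'(x) = 0:
8x - 3 = 0
x = 3 / 8 = 3/8
This is a linear equation in x, so there is exactly one solution.
Number of critical points: 1

1


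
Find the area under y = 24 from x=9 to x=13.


The area under a constant function y = 24 is a rectangle.
Width = 13 - 9 = 4
Height = 24
Area = width * height
= 4 * 24
= 96

96


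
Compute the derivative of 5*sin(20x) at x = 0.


Apply the chain rule to differentiate 5*sin(20x):
d/dx [5*sin(20x)]
= 5 * cos(20x) * d/dx(20x)
= 5 * 20 * cos(20x)
= 100 * cos(20x)
Evaluate at x = 0:
= 100 * cos(0)
= 100 * 1
= 100

100


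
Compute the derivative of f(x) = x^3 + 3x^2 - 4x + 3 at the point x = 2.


Differentiate f(x) = x^3 + 3x^2 - 4x + 3 term by term:
f'(x) = 3x^2 + 6x - 4
Substitute x = 2:
f'(2) = 3 * 2^2 + 6 * 2 - 4
= 12 + 12 - 4
= 20

20


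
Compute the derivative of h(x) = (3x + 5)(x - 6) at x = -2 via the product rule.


Let u(x) = 3x + 5 and v(x) = x - 6
u'(x) = 3
v'(x) = 1
Product rule: h'(x) = u'(x)*v(x) + u(x)*v'(x)
= 3 * (x - 6) + (3x + 5) * 1
At x = -2:
u(-2) = 3 * (-2) + 5 = -1
v(-2) = 1 * (-2) - 6 = -8
h'(-2) = 3 * (-8) + (-1) * 1
= -24 - 1
= -25

-25


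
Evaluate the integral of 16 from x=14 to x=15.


The integral of a constant k over [a, b] equals k * (b - a).
integral from 14 to 15 of 16 dx
= 16 * (15 - 14)
= 16 * 1
= 16

16


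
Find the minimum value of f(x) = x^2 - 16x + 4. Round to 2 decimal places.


For a quadratic f(x) = ax^2 + bx + c with a > 0, the minimum is at the vertex.
Vertex x-coordinate: x = -b/(2a)
x = -(-16) / (2 * 1)
x = 16/2 = 8
Substitute back to find the minimum value:
f(8) = 1 * 8^2 - 16 * 8 + 4
= 64 - 128 + 4
= -60 = -60.00

-60.00


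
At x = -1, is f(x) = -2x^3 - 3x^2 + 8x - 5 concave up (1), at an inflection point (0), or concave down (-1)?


Concavity is determined by the sign of f''(x).
f(x) = -2x^3 - 3x^2 + 8x - 5
f'(x) = -6x^2 - 6x + 8
f''(x) = -12x - 6
f''(-1) = -12 * (-1) - 6
= 12 - 6
= 6
Since f''(-1) > 0, the function is concave up (1)

1


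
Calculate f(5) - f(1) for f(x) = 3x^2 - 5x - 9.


Net change = f(b) - f(a)
f(x) = 3x^2 - 5x - 9
Compute f(5):
f(5) = 3 * 5^2 - 5 * 5 - 9
= 75 - 25 - 9
= 41
Compute f(1):
f(1) = 3 * 1^2 - 5 * 1 - 9
= 3 - 5 - 9
= -11
Net change = 41 - (-11) = 52

52


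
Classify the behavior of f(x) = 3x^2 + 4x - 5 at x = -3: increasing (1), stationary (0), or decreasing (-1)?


Compute f'(x) to determine behavior:
f'(x) = 6x + 4
f'(-3) = 6 * (-3) + 4
= -18 + 4
= -14
Since f'(-3) < 0, the function is decreasing (-1)

-1


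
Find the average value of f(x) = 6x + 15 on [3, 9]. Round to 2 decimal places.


Average value = 1/(b-a) * integral from a to b of f(x) dx
First compute the integral of 6x + 15:
F(x) = 3x^2 + 15x
F(9) = 3 * 81 + 15 * 9 = 378
F(3) = 3 * 9 + 15 * 3 = 72
Integral = 378 - 72 = 306
Average = 306 / (9 - 3) = 306 / 6
= 51 = 51.00

51.00


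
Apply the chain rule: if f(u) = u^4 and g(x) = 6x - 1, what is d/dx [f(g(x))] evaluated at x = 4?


Using the chain rule: (f(g(x)))' = f'(g(x)) * g'(x)
First, find g(4):
g(4) = 6 * 4 - 1 = 23
Next, f'(u) = 4u^3
And g'(x) = 6
So f'(g(4)) * g'(4)
= 4 * 23^3 * 6
= 4 * 12167 * 6
= 292008

292008


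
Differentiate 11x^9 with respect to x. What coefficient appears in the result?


We apply the power rule: d/dx [ax^n] = a*n * x^(n-1)
d/dx [11x^9]
= 11 * 9 * x^(9-1)
= 99x^8
The coefficient is 99

99


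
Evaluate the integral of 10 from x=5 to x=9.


The integral of a constant k over [a, b] equals k * (b - a).
integral from 5 to 9 of 10 dx
= 10 * (9 - 5)
= 10 * 4
= 40

40


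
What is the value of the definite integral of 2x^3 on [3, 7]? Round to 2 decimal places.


Find the antiderivative of 2x^3:
F(x) = 2/4 * x^4
Apply the Fundamental Theorem of Calculus:
F(7) - F(3)
= 2/4 * 7^4 - 2/4 * 3^4
= 2/4 * (2401 - 81)
= 2/4 * 2320
= 1160 = 1160.00

1160.00


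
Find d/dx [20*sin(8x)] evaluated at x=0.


Apply the chain rule to differentiate 20*sin(8x):
d/dx [20*sin(8x)]
= 20 * cos(8x) * d/dx(8x)
= 20 * 8 * cos(8x)
= 160 * cos(8x)
Evaluate at x = 0:
= 160 * cos(0)
= 160 * 1
= 160

160


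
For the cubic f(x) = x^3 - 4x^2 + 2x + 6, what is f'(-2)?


Differentiate f(x) = x^3 - 4x^2 + 2x + 6 term by term:
f'(x) = 3x^2 - 8x + 2
Substitute x = -2:
f'(-2) = 3 * (-2)^2 - 8 * (-2) + 2
= 12 + 16 + 2
= 30

30


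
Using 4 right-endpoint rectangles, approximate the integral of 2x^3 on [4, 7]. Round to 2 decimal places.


Right Riemann sum uses right endpoints of each subinterval.
Interval: [4, 7], n = 4
dx = (7 - 4) / 4 = 3/4
Right endpoints: [19/4, 11/2, 25/4, 7]
f values: [6859/32, 1331/4, 15625/32, 686]
Sum = dx * (sum of f values)
= 3/4 * 13771/8
= 41313/32 ≈ 1291.03

1291.03


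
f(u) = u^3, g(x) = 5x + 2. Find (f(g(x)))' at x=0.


Using the chain rule: (f(g(x)))' = f'(g(x)) * g'(x)
First, find g(0):
g(0) = 5 * 0 + 2 = 2
Next, f'(u) = 3u^2
And g'(x) = 5
So f'(g(0)) * g'(0)
= 3 * 2^2 * 5
= 3 * 4 * 5
= 60

60


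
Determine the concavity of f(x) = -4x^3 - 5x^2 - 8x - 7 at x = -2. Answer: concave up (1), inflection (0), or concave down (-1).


Concavity is determined by the sign of f''(x).
f(x) = -4x^3 - 5x^2 - 8x - 7
f'(x) = -12x^2 - 10x - 8
f''(x) = -24x - 10
f''(-2) = -24 * (-2) - 10
= 48 - 10
= 38
Since f''(-2) > 0, the function is concave up (1)

1


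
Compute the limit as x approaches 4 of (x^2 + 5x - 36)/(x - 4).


Direct substitution gives 0/0, so we factor the numerator.
Factor: (x^2 + 5x - 36) = (x - 4)(x + 9)
Cancel the common factor (x - 4):
(x^2 + 5x - 36)/(x - 4) = (x + 9)
Now substitute x = 4:
= (4) - (-9) = 13

13


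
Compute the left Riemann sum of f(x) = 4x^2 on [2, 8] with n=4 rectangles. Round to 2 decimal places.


Left Riemann sum uses left endpoints of each subinterval.
Interval: [2, 8], n = 4
dx = (8 - 2) / 4 = 3/2
Left endpoints: [2, 7/2, 5, 13/2]
f values: [16, 49, 100, 169]
Sum = dx * (sum of f values)
= 3/2 * 334
= 501 = 501.00

501.00


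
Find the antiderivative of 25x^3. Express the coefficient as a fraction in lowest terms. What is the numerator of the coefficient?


Apply the power rule for integration:
integral of ax^n dx = a/(n+1) * x^(n+1) + C
integral of 25x^3 dx
= 25/4 * x^4 + C
The coefficient in lowest terms is 25/4, and its numerator is 25

25


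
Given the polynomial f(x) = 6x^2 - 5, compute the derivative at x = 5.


Differentiate term by term using power and sum rules:
f(x) = 6x^2 - 5
f'(x) = 12x
Substitute x = 5:
f'(5) = 12 * 5 + 0
= 60 + 0
= 60

60


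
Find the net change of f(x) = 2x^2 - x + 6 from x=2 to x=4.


Net change = f(b) - f(a)
f(x) = 2x^2 - x + 6
Compute f(4):
f(4) = 2 * 4^2 - 1 * 4 + 6
= 32 - 4 + 6
= 34
Compute f(2):
f(2) = 2 * 2^2 - 1 * 2 + 6
= 8 - 2 + 6
= 12
Net change = 34 - 12 = 22

22


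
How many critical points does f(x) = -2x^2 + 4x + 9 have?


Find where f'(x) = 0:
f'(x) = -4x + 4
Set f'(x) = 0:
-4x + 4 = 0
x = -4 / (-4) = 1
This is a linear equation in x, so there is exactly one solution.
Number of critical points: 1

1


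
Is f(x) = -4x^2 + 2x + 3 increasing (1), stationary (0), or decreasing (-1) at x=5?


Compute f'(x) to determine behavior:
f'(x) = -8x + 2
f'(5) = -8 * 5 + 2
= -40 + 2
= -38
Since f'(5) < 0, the function is decreasing (-1)

-1


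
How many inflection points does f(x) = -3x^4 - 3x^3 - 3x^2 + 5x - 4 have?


Inflection points occur where f''(x) = 0 and concavity changes.
f(x) = -3x^4 - 3x^3 - 3x^2 + 5x - 4
f'(x) = -12x^3 - 9x^2 - 6x + 5
f''(x) = -36x^2 - 18x - 6
This is a quadratic in x. Use the discriminant to count real roots.
Discriminant = (-18)^2 - 4 * (-36) * (-6)
= 324 - 864
= -540
Since discriminant < 0, f''(x) = 0 has no real solutions.
Number of inflection points: 0

0


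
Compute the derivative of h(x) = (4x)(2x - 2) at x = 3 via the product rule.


Let u(x) = 4x and v(x) = 2x - 2
u'(x) = 4
v'(x) = 2
Product rule: h'(x) = u'(x)*v(x) + u(x)*v'(x)
= 4 * (2x - 2) + (4x) * 2
At x = 3:
u(3) = 4 * 3 + 0 = 12
v(3) = 2 * 3 - 2 = 4
h'(3) = 4 * 4 + 12 * 2
= 16 + 24
= 40

40


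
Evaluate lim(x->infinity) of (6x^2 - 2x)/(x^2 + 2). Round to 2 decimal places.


For limits at infinity with equal-degree polynomials,
we compare leading coefficients.
Numerator leading term: 6x^2
Denominator leading term: x^2
Divide both by x^2:
lim = (6 - 2/x) / (1 + 2/x^2)
As x -> infinity, the 1/x and 1/x^2 terms vanish:
= 6/1 = 6 = 6.00

6.00


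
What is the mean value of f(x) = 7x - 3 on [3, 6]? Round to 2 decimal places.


Average value = 1/(b-a) * integral from a to b of f(x) dx
First compute the integral of 7x - 3:
F(x) = (7/2)x^2 - 3x
F(6) = 7/2 * 36 - 3 * 6 = 108
F(3) = 7/2 * 9 - 3 * 3 = 45/2
Integral = 108 - 45/2 = 171/2
Average = (171/2) / (6 - 3) = (171/2) / 3
= 57/2 = 28.50

28.50


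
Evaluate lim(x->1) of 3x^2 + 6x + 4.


Since polynomials are continuous, we use direct substitution.
lim(x->1) of 3x^2 + 6x + 4
= 3 * 1^2 + 6 * 1 + 4
= 3 + 6 + 4
= 13

13


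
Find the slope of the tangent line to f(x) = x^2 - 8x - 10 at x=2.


The slope of the tangent line equals f'(x) at the point.
f(x) = x^2 - 8x - 10
f'(x) = 2x - 8
At x = 2:
f'(2) = 2 * 2 - 8
= 4 - 8
= -4

-4


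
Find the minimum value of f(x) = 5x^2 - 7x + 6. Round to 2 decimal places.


For a quadratic f(x) = ax^2 + bx + c with a > 0, the minimum is at the vertex.
Vertex x-coordinate: x = -b/(2a)
x = -(-7) / (2 * 5)
x = 7/10
Substitute back to find the minimum value:
f(7/10) = 5 * (7/10)^2 - 7 * (7/10) + 6
= 49/20 - 49/10 + 6
= 71/20 = 3.55

3.55


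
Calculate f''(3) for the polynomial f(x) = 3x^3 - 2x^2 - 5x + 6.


First derivative:
f'(x) = 9x^2 - 4x - 5
Second derivative:
f''(x) = 18x - 4
Substitute x = 3:
f''(3) = 18 * 3 - 4
= 54 - 4
= 50

50


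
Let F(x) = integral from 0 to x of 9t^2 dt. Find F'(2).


By the Fundamental Theorem of Calculus (Part 1):
If F(x) = integral from 0 to x of f(t) dt, then F'(x) = f(x)
Here f(t) = 9t^2
So F'(x) = 9x^2
Evaluate at x = 2:
F'(2) = 9 * 2^2
= 9 * 4
= 36

36


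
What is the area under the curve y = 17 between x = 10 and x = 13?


The area under a constant function y = 17 is a rectangle.
Width = 13 - 10 = 3
Height = 17
Area = width * height
= 3 * 17
= 51

51


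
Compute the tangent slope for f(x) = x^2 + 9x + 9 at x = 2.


The slope of the tangent line equals f'(x) at the point.
f(x) = x^2 + 9x + 9
f'(x) = 2x + 9
At x = 2:
f'(2) = 2 * 2 + 9
= 4 + 9
= 13

13


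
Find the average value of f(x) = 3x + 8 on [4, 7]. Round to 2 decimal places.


Average value = 1/(b-a) * integral from a to b of f(x) dx
First compute the integral of 3x + 8:
F(x) = (3/2)x^2 + 8x
F(7) = 3/2 * 49 + 8 * 7 = 259/2
F(4) = 3/2 * 16 + 8 * 4 = 56
Integral = 259/2 - 56 = 147/2
Average = (147/2) / (7 - 4) = (147/2) / 3
= 49/2 = 24.50

24.50


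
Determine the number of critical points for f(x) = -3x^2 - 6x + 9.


Find where f'(x) = 0:
f'(x) = -6x - 6
Set f'(x) = 0:
-6x - 6 = 0
x = 6 / (-6) = -1
This is a linear equation in x, so there is exactly one solution.
Number of critical points: 1

1


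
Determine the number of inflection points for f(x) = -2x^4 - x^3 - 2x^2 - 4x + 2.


Inflection points occur where f''(x) = 0 and concavity changes.
f(x) = -2x^4 - x^3 - 2x^2 - 4x + 2
f'(x) = -8x^3 - 3x^2 - 4x - 4
f''(x) = -24x^2 - 6x - 4
This is a quadratic in x. Use the discriminant to count real roots.
Discriminant = (-6)^2 - 4 * (-24) * (-4)
= 36 - 384
= -348
Since discriminant < 0, f''(x) = 0 has no real solutions.
Number of inflection points: 0

0


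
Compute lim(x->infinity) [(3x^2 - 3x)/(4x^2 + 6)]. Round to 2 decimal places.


For limits at infinity with equal-degree polynomials,
we compare leading coefficients.
Numerator leading term: 3x^2
Denominator leading term: 4x^2
Divide both by x^2:
lim = (3 - 3/x) / (4 + 6/x^2)
As x -> infinity, the 1/x and 1/x^2 terms vanish:
= 3/4 = 0.75

0.75
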